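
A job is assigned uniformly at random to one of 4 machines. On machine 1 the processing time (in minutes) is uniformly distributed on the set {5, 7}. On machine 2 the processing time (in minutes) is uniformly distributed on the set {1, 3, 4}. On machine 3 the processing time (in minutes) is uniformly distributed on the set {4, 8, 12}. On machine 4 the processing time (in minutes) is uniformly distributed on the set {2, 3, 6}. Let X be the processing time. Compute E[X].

61/12

E[X | machine 1] = (5+7)/2 = 6.
E[X | machine 2] = (1+3+4)/3 = 8/3.
E[X | machine 3] = (4+8+12)/3 = 8.
E[X | machine 4] = (2+3+6)/3 = 11/3.
By the law of total expectation,
E[X] = (1/4)·(6) + (1/4)·(8/3) + (1/4)·(8) + (1/4)·(11/3) = 61/12.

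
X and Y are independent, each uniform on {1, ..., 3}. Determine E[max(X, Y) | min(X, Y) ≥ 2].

11/4

Outcomes with min(X, Y) ≥ 2: (2,2), (2,3), (3,2), (3,3), each with probability 1/9.
E[max(X, Y) | min(X, Y) ≥ 2] = (2 + 3 + 3 + 3) / 4 = 11/4.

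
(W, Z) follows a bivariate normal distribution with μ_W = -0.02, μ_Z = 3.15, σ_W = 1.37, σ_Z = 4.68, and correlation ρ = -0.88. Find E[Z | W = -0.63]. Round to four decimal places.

4.9837

For a bivariate normal, E[Z | W=x] = μ_Z + ρ·(σ_Z/σ_W)·(x − μ_W).
E[Z | W=-0.63] = 3.15 + (-0.88)·(4.68/1.37)·(-0.63 − (-0.02)) = 3.15 + (-3.0061)·(-0.61) = 4.9837.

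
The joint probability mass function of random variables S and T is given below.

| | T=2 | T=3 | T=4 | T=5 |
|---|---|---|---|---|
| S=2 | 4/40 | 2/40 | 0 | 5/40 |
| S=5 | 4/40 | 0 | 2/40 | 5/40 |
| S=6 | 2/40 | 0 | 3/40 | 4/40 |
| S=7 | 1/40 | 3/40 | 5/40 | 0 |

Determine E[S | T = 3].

5

P(T = 3) = 1/8.
Σ S·P over the event = 2·(2/40) + 7·(3/40) = 5/8.
E[S | T = 3] = (5/8) / (1/8) = 5.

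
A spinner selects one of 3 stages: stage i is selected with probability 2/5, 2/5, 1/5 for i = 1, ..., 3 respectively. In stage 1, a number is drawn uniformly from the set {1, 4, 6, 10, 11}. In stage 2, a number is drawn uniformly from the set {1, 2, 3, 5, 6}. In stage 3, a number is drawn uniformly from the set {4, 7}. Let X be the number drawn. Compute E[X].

E[X | stage 1] = (1+4+6+10+11)/5 = 32/5.
E[X | stage 2] = (1+2+3+5+6)/5 = 17/5.
E[X | stage 3] = (4+7)/2 = 11/2.
E[X] = (2/5)·(32/5) + (2/5)·(17/5) + (1/5)·(11/2) = 251/50.

251/50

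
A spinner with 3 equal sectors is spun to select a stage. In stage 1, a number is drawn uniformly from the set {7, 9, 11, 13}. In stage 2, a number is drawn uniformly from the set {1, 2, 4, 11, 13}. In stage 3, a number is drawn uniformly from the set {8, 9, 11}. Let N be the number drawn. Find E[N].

383/45

E[N | stage 1] = (7+9+11+13)/4 = 10.
E[N | stage 2] = (1+2+4+11+13)/5 = 31/5.
E[N | stage 3] = (8+9+11)/3 = 28/3.
By the law of total expectation,
E[N] = (1/3)·(10) + (1/3)·(31/5) + (1/3)·(28/3) = 383/45.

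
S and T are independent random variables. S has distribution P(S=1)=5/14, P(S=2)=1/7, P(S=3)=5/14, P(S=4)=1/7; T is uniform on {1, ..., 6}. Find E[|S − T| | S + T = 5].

P(S + T = 5) = 1/6.
Summing |S−T|·P(x,y) over outcomes with S + T = 5 gives 1/3.
E[|S − T| | S + T = 5] = (1/3) / (1/6) = 2.

2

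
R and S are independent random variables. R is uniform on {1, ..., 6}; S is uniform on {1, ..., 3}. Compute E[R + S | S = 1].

9/2

P(S = 1) = 1/3.
Summing (R+S)·P(x,y) over outcomes with S = 1 gives 3/2.
E[R + S | S = 1] = (3/2) / (1/3) = 9/2.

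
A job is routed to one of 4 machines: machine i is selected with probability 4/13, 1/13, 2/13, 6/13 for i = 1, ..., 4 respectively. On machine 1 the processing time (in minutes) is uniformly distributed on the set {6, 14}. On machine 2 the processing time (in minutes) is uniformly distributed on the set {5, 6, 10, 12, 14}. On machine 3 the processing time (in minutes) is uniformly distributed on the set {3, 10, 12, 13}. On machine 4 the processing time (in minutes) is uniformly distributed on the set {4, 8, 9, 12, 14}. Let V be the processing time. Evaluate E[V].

E[V | machine 1] = (6+14)/2 = 10.
E[V | machine 2] = (5+6+10+12+14)/5 = 47/5.
E[V | machine 3] = (3+10+12+13)/4 = 19/2.
E[V | machine 4] = (4+8+9+12+14)/5 = 47/5.
E[V] = (4/13)·(10) + (1/13)·(47/5) + (2/13)·(19/2) + (6/13)·(47/5) = 48/5.

48/5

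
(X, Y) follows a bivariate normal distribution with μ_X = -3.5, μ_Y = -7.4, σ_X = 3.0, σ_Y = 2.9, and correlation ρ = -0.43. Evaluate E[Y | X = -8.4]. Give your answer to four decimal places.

-5.3632

E[Y | X=x] = μ_Y + ρ(σ_Y/σ_X)(x − μ_X) for jointly normal variables.
E[Y | X=-8.4] = -7.4 + (-0.43)·(2.9/3.0)·(-8.4 − (-3.5)) = -7.4 + (-0.41567)·(-4.9) = -5.3632.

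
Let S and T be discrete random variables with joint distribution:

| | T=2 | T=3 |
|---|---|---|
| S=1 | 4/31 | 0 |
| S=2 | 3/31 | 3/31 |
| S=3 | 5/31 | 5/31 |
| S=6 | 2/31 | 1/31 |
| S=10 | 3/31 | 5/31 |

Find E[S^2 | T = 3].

P(T = 3) = 14/31.
Σ S^2·P over the event = 4·(3/31) + 9·(5/31) + 36·(1/31) + 100·(5/31) = 593/31.
E[S^2 | T = 3] = (593/31) / (14/31) = 593/14.

593/14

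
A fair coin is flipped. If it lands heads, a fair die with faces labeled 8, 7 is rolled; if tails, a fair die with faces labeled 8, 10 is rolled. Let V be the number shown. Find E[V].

33/4

E[V | heads] = (8+7)/2 = 15/2.
E[V | tails] = (8+10)/2 = 9.
E[V] = (1/2)·(15/2) + (1/2)·(9) = 33/4.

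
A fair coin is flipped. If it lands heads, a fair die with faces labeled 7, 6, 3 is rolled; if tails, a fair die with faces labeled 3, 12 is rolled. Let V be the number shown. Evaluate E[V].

E[V | heads] = (7+6+3)/3 = 16/3.
E[V | tails] = (3+12)/2 = 15/2.
E[V] = (1/2)·(16/3) + (1/2)·(15/2) = 77/12.

77/12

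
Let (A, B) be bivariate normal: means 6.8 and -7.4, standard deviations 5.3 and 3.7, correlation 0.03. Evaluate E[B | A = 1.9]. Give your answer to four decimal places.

-7.5026

For a bivariate normal, E[B | A=x] = μ_B + ρ·(σ_B/σ_A)·(x − μ_A).
E[B | A=1.9] = -7.4 + (0.03)·(3.7/5.3)·(1.9 − (6.8)) = -7.4 + (0.020943)·(-4.9) = -7.5026.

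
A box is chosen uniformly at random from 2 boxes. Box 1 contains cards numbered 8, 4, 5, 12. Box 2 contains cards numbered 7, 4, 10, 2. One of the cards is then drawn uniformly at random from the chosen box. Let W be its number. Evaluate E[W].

13/2

E[W | box 1] = (8+4+5+12)/4 = 29/4.
E[W | box 2] = (7+4+10+2)/4 = 23/4.
By the law of total expectation,
E[W] = (1/2)·(29/4) + (1/2)·(23/4) = 13/2.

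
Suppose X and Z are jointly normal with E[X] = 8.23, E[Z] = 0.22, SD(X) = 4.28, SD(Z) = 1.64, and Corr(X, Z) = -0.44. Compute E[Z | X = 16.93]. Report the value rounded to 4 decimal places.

-1.2468

For a bivariate normal, E[Z | X=x] = μ_Z + ρ·(σ_Z/σ_X)·(x − μ_X).
E[Z | X=16.93] = 0.22 + (-0.44)·(1.64/4.28)·(16.93 − (8.23)) = 0.22 + (-0.1686)·(8.7) = -1.2468.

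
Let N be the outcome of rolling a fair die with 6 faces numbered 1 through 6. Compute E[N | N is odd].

3

Given N is odd, N is equally likely to be any of {1, 3, 5}.
E[N | N is odd] = (1 + 3 + 5) / 3 = 3.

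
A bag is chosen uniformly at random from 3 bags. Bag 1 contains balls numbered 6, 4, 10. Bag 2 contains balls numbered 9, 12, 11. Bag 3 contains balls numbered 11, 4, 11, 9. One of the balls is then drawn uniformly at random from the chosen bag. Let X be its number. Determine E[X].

E[X | bag 1] = (6+4+10)/3 = 20/3.
E[X | bag 2] = (9+12+11)/3 = 32/3.
E[X | bag 3] = (11+4+11+9)/4 = 35/4.
E[X] = (1/3)·(20/3) + (1/3)·(32/3) + (1/3)·(35/4) = 313/36.

313/36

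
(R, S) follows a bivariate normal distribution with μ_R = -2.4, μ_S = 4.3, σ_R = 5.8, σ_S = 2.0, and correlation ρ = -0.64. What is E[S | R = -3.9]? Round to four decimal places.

The regression of S on R has slope ρ·σ_S/σ_R and passes through (μ_R, μ_S).
E[S | R=-3.9] = 4.3 + (-0.64)·(2.0/5.8)·(-3.9 − (-2.4)) = 4.3 + (-0.22069)·(-1.5) = 4.6310.

4.6310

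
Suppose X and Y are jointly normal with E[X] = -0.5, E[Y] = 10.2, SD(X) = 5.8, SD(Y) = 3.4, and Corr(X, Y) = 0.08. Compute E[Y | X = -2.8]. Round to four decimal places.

10.0921

For a bivariate normal, E[Y | X=x] = μ_Y + ρ·(σ_Y/σ_X)·(x − μ_X).
E[Y | X=-2.8] = 10.2 + (0.08)·(3.4/5.8)·(-2.8 − (-0.5)) = 10.2 + (0.046897)·(-2.3) = 10.0921.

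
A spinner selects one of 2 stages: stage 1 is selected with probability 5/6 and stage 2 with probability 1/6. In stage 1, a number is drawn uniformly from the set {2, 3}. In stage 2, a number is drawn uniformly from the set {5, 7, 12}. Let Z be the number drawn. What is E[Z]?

41/12

E[Z | stage 1] = (2+3)/2 = 5/2.
E[Z | stage 2] = (5+7+12)/3 = 8.
By the law of total expectation,
E[Z] = (5/6)·(5/2) + (1/6)·(8) = 41/12.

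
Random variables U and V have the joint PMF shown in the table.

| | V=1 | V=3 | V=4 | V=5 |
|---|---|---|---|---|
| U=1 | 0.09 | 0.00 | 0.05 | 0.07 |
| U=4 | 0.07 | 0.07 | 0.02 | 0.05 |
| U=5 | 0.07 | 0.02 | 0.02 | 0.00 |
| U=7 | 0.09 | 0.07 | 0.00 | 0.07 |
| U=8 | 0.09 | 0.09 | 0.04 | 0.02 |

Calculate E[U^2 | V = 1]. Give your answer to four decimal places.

32.0244

P(V = 1) = 0.41.
Σ U^2·P over the event = 1·(0.09) + 16·(0.07) + 25·(0.07) + 49·(0.09) + 64·(0.09) = 13.13.
E[U^2 | V = 1] = (13.13) / (0.41) = 32.0244.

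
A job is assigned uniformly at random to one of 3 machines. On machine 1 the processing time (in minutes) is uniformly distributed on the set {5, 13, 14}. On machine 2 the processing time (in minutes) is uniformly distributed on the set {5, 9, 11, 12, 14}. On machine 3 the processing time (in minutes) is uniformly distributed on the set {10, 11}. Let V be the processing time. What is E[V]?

E[V | machine 1] = (5+13+14)/3 = 32/3.
E[V | machine 2] = (5+9+11+12+14)/5 = 51/5.
E[V | machine 3] = (10+11)/2 = 21/2.
By the law of total expectation,
E[V] = (1/3)·(32/3) + (1/3)·(51/5) + (1/3)·(21/2) = 941/90.

941/90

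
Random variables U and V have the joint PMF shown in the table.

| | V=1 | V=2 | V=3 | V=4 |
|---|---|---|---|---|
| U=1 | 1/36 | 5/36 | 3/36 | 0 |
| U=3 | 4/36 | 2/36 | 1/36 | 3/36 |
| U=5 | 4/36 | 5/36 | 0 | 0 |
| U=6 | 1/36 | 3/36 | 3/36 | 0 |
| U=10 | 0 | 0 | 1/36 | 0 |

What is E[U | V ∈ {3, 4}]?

P(V ∈ {3, 4}) = 11/36.
Σ U·P over the event = 1·(3/36) + 3·(1/36) + 3·(3/36) + 6·(3/36) + 10·(1/36) = 43/36.
E[U | V ∈ {3, 4}] = (43/36) / (11/36) = 43/11.

43/11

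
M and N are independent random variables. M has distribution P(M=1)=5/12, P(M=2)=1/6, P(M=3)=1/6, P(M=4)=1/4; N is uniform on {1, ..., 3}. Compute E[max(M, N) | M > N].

52/15

P(M > N) = 5/12.
Summing max(M,N)·P(x,y) over outcomes with M > N gives 13/9.
E[max(M, N) | M > N] = (13/9) / (5/12) = 52/15.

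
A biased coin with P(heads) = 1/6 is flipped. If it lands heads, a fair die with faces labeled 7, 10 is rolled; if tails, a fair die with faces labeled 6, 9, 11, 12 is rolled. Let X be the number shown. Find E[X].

E[X | heads] = (7+10)/2 = 17/2.
E[X | tails] = (6+9+11+12)/4 = 19/2.
By the law of total expectation,
E[X] = (1/6)·(17/2) + (5/6)·(19/2) = 28/3.

28/3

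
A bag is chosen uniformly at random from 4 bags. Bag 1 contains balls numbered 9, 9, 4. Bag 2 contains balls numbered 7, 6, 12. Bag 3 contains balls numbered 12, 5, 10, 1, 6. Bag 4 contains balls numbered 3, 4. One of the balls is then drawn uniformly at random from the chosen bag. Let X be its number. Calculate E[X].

779/120

E[X | bag 1] = (9+9+4)/3 = 22/3.
E[X | bag 2] = (7+6+12)/3 = 25/3.
E[X | bag 3] = (12+5+10+1+6)/5 = 34/5.
E[X | bag 4] = (3+4)/2 = 7/2.
E[X] = (1/4)·(22/3) + (1/4)·(25/3) + (1/4)·(34/5) + (1/4)·(7/2) = 779/120.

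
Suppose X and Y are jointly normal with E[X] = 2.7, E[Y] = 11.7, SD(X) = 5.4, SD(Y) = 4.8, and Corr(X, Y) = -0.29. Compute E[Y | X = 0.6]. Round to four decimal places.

12.2413

E[Y | X=x] = μ_Y + ρ(σ_Y/σ_X)(x − μ_X) for jointly normal variables.
E[Y | X=0.6] = 11.7 + (-0.29)·(4.8/5.4)·(0.6 − (2.7)) = 11.7 + (-0.25778)·(-2.1) = 12.2413.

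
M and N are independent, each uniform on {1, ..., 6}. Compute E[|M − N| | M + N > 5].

P(M + N > 5) = 13/18.
Summing |M−N|·P(x,y) over outcomes with M + N > 5 gives 14/9.
E[|M − N| | M + N > 5] = (14/9) / (13/18) = 28/13.

28/13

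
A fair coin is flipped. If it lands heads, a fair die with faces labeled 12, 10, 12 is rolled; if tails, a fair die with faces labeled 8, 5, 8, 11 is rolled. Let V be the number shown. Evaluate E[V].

29/3

E[V | heads] = (12+10+12)/3 = 34/3.
E[V | tails] = (8+5+8+11)/4 = 8.
By the law of total expectation,
E[V] = (1/2)·(34/3) + (1/2)·(8) = 29/3.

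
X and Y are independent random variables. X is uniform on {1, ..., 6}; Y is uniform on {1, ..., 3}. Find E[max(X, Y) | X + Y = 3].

2

Outcomes with X + Y = 3: (1,2), (2,1), each with probability 1/18.
E[max(X, Y) | X + Y = 3] = (2 + 2) / 2 = 2.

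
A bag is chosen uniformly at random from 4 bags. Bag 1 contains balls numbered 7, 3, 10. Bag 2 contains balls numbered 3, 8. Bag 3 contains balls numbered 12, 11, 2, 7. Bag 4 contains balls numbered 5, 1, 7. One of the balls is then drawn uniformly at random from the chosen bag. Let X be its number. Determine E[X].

E[X | bag 1] = (7+3+10)/3 = 20/3.
E[X | bag 2] = (3+8)/2 = 11/2.
E[X | bag 3] = (12+11+2+7)/4 = 8.
E[X | bag 4] = (5+1+7)/3 = 13/3.
E[X] = (1/4)·(20/3) + (1/4)·(11/2) + (1/4)·(8) + (1/4)·(13/3) = 49/8.

49/8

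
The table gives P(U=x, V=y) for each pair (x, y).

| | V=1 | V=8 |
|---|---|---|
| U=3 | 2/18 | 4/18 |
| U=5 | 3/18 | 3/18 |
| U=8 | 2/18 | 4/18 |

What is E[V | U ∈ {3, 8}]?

17/3

P(U ∈ {3, 8}) = 2/3.
Σ V·P over the event = 1·(2/18) + 8·(4/18) + 1·(2/18) + 8·(4/18) = 34/9.
E[V | U ∈ {3, 8}] = (34/9) / (2/3) = 17/3.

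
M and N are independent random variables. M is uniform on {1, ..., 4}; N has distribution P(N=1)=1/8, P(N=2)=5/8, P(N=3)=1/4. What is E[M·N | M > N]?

103/15

P(M > N) = 15/32.
Summing MN·P(x,y) over outcomes with M > N gives 103/32.
E[M·N | M > N] = (103/32) / (15/32) = 103/15.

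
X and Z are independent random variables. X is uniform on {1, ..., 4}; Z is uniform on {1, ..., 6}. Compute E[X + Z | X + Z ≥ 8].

Outcomes with X + Z ≥ 8: (2,6), (3,5), (3,6), (4,4), (4,5), (4,6), each with probability 1/24.
E[X + Z | X + Z ≥ 8] = (8 + 8 + 9 + 8 + 9 + 10) / 6 = 26/3.

26/3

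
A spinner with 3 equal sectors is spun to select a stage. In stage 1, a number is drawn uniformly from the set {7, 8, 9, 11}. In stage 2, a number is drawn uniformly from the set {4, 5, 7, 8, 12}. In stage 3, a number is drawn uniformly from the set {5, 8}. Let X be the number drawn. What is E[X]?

E[X | stage 1] = (7+8+9+11)/4 = 35/4.
E[X | stage 2] = (4+5+7+8+12)/5 = 36/5.
E[X | stage 3] = (5+8)/2 = 13/2.
By the law of total expectation,
E[X] = (1/3)·(35/4) + (1/3)·(36/5) + (1/3)·(13/2) = 449/60.

449/60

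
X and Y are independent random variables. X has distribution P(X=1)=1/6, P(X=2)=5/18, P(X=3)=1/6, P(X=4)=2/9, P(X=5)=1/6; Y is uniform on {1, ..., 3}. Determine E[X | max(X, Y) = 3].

P(max(X, Y) = 3) = 17/54.
Summing X·P(x,y) over outcomes with max(X, Y) = 3 gives 20/27.
E[X | max(X, Y) = 3] = (20/27) / (17/54) = 40/17.

40/17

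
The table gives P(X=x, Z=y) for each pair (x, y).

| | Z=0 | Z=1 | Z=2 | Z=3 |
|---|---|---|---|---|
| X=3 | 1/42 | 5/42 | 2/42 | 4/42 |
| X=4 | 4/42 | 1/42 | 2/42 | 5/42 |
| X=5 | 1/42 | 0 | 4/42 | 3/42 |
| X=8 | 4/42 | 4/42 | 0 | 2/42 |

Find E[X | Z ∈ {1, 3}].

19/4

P(Z ∈ {1, 3}) = 4/7.
Σ X·P over the event = 3·(5/42) + 3·(4/42) + 4·(1/42) + 4·(5/42) + 5·(3/42) + 8·(4/42) + 8·(2/42) = 19/7.
E[X | Z ∈ {1, 3}] = (19/7) / (4/7) = 19/4.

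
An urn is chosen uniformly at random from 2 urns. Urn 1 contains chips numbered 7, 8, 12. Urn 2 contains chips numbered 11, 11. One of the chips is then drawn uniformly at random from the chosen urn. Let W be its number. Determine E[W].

10

E[W | urn 1] = (7+8+12)/3 = 9.
E[W | urn 2] = (11+11)/2 = 11.
By the law of total expectation,
E[W] = (1/2)·(9) + (1/2)·(11) = 10.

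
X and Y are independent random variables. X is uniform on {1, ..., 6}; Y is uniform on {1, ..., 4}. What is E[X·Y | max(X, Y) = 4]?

64/7

P(max(X, Y) = 4) = 7/24.
Summing XY·P(x,y) over outcomes with max(X, Y) = 4 gives 8/3.
E[X·Y | max(X, Y) = 4] = (8/3) / (7/24) = 64/7.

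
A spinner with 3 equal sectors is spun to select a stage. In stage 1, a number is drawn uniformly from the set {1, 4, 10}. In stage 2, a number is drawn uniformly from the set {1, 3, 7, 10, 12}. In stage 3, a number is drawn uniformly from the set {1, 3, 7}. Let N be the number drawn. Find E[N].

E[N | stage 1] = (1+4+10)/3 = 5.
E[N | stage 2] = (1+3+7+10+12)/5 = 33/5.
E[N | stage 3] = (1+3+7)/3 = 11/3.
E[N] = (1/3)·(5) + (1/3)·(33/5) + (1/3)·(11/3) = 229/45.

229/45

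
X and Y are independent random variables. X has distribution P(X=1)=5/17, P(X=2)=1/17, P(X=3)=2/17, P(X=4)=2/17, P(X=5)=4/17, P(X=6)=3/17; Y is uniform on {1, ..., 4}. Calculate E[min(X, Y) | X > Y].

89/39

P(X > Y) = 39/68.
Summing min(X,Y)·P(x,y) over outcomes with X > Y gives 89/68.
E[min(X, Y) | X > Y] = (89/68) / (39/68) = 89/39.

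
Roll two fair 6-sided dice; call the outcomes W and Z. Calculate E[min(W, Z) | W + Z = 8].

14/5

Outcomes with W + Z = 8: (2,6), (3,5), (4,4), (5,3), (6,2), each with probability 1/36.
E[min(W, Z) | W + Z = 8] = (2 + 3 + 4 + 3 + 2) / 5 = 14/5.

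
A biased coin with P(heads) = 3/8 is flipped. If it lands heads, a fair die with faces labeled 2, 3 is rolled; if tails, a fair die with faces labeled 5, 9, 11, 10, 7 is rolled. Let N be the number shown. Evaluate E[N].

99/16

E[N | heads] = (2+3)/2 = 5/2.
E[N | tails] = (5+9+11+10+7)/5 = 42/5.
By the law of total expectation,
E[N] = (3/8)·(5/2) + (5/8)·(42/5) = 99/16.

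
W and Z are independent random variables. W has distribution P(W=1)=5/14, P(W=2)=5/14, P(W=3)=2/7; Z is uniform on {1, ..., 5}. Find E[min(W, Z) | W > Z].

17/13

P(W > Z) = 13/70.
Summing min(W,Z)·P(x,y) over outcomes with W > Z gives 17/70.
E[min(W, Z) | W > Z] = (17/70) / (13/70) = 17/13.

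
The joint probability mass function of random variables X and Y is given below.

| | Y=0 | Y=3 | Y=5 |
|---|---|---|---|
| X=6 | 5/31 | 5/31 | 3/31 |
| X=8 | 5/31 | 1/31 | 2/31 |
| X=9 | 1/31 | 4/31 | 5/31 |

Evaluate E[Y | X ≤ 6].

P(X ≤ 6) = 13/31.
Σ Y·P over the event = 0·(5/31) + 3·(5/31) + 5·(3/31) = 30/31.
E[Y | X ≤ 6] = (30/31) / (13/31) = 30/13.

30/13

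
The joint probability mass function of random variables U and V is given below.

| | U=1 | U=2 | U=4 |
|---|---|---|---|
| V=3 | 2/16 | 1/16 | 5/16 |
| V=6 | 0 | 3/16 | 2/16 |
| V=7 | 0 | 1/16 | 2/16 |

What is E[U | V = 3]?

P(V = 3) = 1/2.
Summing U·P(U=x,V=y) over the conditioning event gives 3/2.
E[U | V = 3] = (3/2) / (1/2) = 3.

3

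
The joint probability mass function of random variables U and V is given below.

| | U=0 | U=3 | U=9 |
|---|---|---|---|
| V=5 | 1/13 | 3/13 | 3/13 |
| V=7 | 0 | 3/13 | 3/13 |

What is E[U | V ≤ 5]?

P(V ≤ 5) = 7/13.
Summing U·P(U=x,V=y) over the conditioning event gives 36/13.
E[U | V ≤ 5] = (36/13) / (7/13) = 36/7.

36/7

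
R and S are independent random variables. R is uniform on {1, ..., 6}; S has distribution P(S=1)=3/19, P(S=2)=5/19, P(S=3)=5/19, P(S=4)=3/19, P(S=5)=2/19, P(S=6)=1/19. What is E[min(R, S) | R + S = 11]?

5

P(R + S = 11) = 1/38.
Summing min(R,S)·P(x,y) over outcomes with R + S = 11 gives 5/38.
E[min(R, S) | R + S = 11] = (5/38) / (1/38) = 5.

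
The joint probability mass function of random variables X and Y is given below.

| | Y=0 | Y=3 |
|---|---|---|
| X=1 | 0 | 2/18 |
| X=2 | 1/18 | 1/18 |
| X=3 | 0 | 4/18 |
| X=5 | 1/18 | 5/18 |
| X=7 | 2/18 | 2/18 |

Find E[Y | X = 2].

3/2

P(X = 2) = 1/9.
Σ Y·P over the event = 0·(1/18) + 3·(1/18) = 1/6.
E[Y | X = 2] = (1/6) / (1/9) = 3/2.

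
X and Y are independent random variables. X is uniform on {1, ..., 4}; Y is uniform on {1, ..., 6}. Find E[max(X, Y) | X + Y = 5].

P(X + Y = 5) = 1/6.
Summing max(X,Y)·P(x,y) over outcomes with X + Y = 5 gives 7/12.
E[max(X, Y) | X + Y = 5] = (7/12) / (1/6) = 7/2.

7/2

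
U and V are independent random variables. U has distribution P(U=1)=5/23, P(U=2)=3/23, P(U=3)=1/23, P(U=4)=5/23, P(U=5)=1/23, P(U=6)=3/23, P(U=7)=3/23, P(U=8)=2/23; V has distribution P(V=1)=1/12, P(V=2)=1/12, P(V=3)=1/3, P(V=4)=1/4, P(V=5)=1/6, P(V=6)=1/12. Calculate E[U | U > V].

819/137

P(U > V) = 137/276.
Summing U·P(x,y) over outcomes with U > V gives 273/92.
E[U | U > V] = (273/92) / (137/276) = 819/137.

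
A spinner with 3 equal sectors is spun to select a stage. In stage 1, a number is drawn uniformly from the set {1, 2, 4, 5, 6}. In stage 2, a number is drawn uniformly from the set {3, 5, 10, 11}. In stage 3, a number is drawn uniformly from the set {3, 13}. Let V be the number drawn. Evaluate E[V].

E[V | stage 1] = (1+2+4+5+6)/5 = 18/5.
E[V | stage 2] = (3+5+10+11)/4 = 29/4.
E[V | stage 3] = (3+13)/2 = 8.
E[V] = (1/3)·(18/5) + (1/3)·(29/4) + (1/3)·(8) = 377/60.

377/60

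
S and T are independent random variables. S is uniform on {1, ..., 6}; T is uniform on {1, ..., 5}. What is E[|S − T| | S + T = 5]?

Outcomes with S + T = 5: (1,4), (2,3), (3,2), (4,1), each with probability 1/30.
E[|S − T| | S + T = 5] = (3 + 1 + 1 + 3) / 4 = 2.

2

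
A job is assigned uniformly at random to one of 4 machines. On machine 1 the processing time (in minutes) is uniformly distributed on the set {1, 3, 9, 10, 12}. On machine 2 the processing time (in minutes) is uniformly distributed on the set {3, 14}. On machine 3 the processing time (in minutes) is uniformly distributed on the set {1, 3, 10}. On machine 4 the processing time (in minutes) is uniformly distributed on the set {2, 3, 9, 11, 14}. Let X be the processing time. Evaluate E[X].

E[X | machine 1] = (1+3+9+10+12)/5 = 7.
E[X | machine 2] = (3+14)/2 = 17/2.
E[X | machine 3] = (1+3+10)/3 = 14/3.
E[X | machine 4] = (2+3+9+11+14)/5 = 39/5.
E[X] = (1/4)·(7) + (1/4)·(17/2) + (1/4)·(14/3) + (1/4)·(39/5) = 839/120.

839/120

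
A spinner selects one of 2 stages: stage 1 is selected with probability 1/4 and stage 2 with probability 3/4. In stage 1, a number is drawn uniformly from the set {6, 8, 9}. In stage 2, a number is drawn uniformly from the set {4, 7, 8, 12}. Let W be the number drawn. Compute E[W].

371/48

E[W | stage 1] = (6+8+9)/3 = 23/3.
E[W | stage 2] = (4+7+8+12)/4 = 31/4.
E[W] = (1/4)·(23/3) + (3/4)·(31/4) = 371/48.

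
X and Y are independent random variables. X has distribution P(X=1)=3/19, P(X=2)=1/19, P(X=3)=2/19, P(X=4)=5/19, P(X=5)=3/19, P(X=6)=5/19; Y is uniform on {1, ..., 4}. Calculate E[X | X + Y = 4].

P(X + Y = 4) = 3/38.
Summing X·P(x,y) over outcomes with X + Y = 4 gives 11/76.
E[X | X + Y = 4] = (11/76) / (3/38) = 11/6.

11/6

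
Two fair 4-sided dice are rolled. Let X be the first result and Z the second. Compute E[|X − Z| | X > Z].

5/3

Outcomes with X > Z: (2,1), (3,1), (3,2), (4,1), (4,2), (4,3), each with probability 1/16.
E[|X − Z| | X > Z] = (1 + 2 + 1 + 3 + 2 + 1) / 6 = 5/3.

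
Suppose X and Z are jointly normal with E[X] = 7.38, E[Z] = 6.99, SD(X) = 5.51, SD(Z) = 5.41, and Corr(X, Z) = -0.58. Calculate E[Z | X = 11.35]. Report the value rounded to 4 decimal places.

For a bivariate normal, E[Z | X=x] = μ_Z + ρ·(σ_Z/σ_X)·(x − μ_X).
E[Z | X=11.35] = 6.99 + (-0.58)·(5.41/5.51)·(11.35 − (7.38)) = 6.99 + (-0.56947)·(3.97) = 4.7292.

4.7292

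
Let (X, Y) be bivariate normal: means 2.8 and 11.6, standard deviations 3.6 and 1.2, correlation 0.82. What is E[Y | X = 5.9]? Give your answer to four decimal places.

For a bivariate normal, E[Y | X=x] = μ_Y + ρ·(σ_Y/σ_X)·(x − μ_X).
E[Y | X=5.9] = 11.6 + (0.82)·(1.2/3.6)·(5.9 − (2.8)) = 11.6 + (0.27333)·(3.1) = 12.4473.

12.4473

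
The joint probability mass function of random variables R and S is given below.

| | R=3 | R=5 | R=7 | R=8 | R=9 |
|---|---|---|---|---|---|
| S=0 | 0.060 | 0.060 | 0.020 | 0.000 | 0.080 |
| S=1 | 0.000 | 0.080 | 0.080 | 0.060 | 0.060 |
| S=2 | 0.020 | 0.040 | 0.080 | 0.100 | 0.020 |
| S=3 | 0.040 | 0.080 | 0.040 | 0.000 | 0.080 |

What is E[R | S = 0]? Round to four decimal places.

P(S = 0) = 0.220.
Summing R·P(R=x,S=y) over the conditioning event gives 1.340.
E[R | S = 0] = (1.340) / (0.220) = 6.0909.

6.0909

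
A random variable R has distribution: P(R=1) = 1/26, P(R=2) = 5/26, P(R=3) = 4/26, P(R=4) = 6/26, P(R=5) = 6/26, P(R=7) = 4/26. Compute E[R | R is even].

34/11

P(R is even) = 11/26.
Σ over the event: 2·5/26 + 4·3/13 = 17/13.
E[R | R is even] = (17/13) / (11/26) = 34/11.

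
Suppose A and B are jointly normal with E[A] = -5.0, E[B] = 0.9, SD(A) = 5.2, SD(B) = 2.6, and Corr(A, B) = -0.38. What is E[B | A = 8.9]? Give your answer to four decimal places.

The regression of B on A has slope ρ·σ_B/σ_A and passes through (μ_A, μ_B).
E[B | A=8.9] = 0.9 + (-0.38)·(2.6/5.2)·(8.9 − (-5.0)) = 0.9 + (-0.19)·(13.9) = -1.7410.

-1.7410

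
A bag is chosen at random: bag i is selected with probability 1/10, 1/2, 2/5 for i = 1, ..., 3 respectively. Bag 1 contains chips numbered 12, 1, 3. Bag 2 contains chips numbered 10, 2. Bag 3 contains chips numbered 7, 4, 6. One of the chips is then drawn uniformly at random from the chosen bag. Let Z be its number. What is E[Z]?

E[Z | bag 1] = (12+1+3)/3 = 16/3.
E[Z | bag 2] = (10+2)/2 = 6.
E[Z | bag 3] = (7+4+6)/3 = 17/3.
By the law of total expectation,
E[Z] = (1/10)·(16/3) + (1/2)·(6) + (2/5)·(17/3) = 29/5.

29/5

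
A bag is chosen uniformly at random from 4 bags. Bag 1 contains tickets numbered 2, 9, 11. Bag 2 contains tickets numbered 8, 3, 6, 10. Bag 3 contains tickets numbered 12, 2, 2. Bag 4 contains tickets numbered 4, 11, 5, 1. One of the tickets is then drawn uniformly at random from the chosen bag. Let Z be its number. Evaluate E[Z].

E[Z | bag 1] = (2+9+11)/3 = 22/3.
E[Z | bag 2] = (8+3+6+10)/4 = 27/4.
E[Z | bag 3] = (12+2+2)/3 = 16/3.
E[Z | bag 4] = (4+11+5+1)/4 = 21/4.
E[Z] = (1/4)·(22/3) + (1/4)·(27/4) + (1/4)·(16/3) + (1/4)·(21/4) = 37/6.

37/6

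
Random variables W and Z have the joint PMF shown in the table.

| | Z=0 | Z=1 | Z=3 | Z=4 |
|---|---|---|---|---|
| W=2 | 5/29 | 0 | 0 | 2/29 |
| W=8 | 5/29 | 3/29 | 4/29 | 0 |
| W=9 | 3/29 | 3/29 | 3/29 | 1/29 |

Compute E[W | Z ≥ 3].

P(Z ≥ 3) = 10/29.
Summing W·P(W=x,Z=y) over the conditioning event gives 72/29.
E[W | Z ≥ 3] = (72/29) / (10/29) = 36/5.

36/5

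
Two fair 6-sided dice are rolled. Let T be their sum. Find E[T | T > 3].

P(T > 3) = 11/12.
E[T | T > 3] = (61/9) / (11/12) = 244/33.

244/33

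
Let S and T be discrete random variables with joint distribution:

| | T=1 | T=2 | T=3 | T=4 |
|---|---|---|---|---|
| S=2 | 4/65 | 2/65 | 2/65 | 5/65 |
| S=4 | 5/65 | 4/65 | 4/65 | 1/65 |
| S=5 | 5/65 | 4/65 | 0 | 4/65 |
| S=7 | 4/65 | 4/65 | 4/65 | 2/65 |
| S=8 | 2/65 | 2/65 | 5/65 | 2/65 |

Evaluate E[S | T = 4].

P(T = 4) = 14/65.
Summing S·P(S=x,T=y) over the conditioning event gives 64/65.
E[S | T = 4] = (64/65) / (14/65) = 32/7.

32/7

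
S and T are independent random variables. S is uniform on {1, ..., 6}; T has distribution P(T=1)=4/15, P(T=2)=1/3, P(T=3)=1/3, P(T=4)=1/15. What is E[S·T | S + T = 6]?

113/15

P(S + T = 6) = 1/6.
Summing ST·P(x,y) over outcomes with S + T = 6 gives 113/90.
E[S·T | S + T = 6] = (113/90) / (1/6) = 113/15.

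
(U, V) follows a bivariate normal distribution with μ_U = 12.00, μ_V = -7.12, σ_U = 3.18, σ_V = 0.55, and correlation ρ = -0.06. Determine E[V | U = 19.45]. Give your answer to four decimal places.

The regression of V on U has slope ρ·σ_V/σ_U and passes through (μ_U, μ_V).
E[V | U=19.45] = -7.12 + (-0.06)·(0.55/3.18)·(19.45 − (12.00)) = -7.12 + (-0.010377)·(7.45) = -7.1973.

-7.1973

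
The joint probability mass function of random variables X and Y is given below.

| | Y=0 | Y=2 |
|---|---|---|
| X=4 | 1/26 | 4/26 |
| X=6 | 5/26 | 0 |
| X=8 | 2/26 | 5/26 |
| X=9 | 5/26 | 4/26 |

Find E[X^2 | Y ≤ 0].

729/13

P(Y ≤ 0) = 1/2.
Σ X^2·P over the event = 16·(1/26) + 36·(5/26) + 64·(2/26) + 81·(5/26) = 729/26.
E[X^2 | Y ≤ 0] = (729/26) / (1/2) = 729/13.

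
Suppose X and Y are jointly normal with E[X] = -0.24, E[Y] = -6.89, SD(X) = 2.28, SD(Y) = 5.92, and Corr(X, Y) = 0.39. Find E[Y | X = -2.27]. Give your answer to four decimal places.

-8.9456

The regression of Y on X has slope ρ·σ_Y/σ_X and passes through (μ_X, μ_Y).
E[Y | X=-2.27] = -6.89 + (0.39)·(5.92/2.28)·(-2.27 − (-0.24)) = -6.89 + (1.0126)·(-2.03) = -8.9456.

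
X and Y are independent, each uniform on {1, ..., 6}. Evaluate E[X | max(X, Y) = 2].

Outcomes with max(X, Y) = 2: (1,2), (2,1), (2,2), each with probability 1/36.
E[X | max(X, Y) = 2] = (1 + 2 + 2) / 3 = 5/3.

5/3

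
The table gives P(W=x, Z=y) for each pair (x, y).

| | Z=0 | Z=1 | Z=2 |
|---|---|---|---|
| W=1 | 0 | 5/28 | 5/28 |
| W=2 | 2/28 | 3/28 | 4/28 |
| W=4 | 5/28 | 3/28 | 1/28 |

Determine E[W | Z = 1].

23/11

P(Z = 1) = 11/28.
Σ W·P over the event = 1·(5/28) + 2·(3/28) + 4·(3/28) = 23/28.
E[W | Z = 1] = (23/28) / (11/28) = 23/11.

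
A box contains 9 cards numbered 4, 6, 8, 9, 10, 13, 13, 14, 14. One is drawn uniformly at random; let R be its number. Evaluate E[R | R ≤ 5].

P(R ≤ 5) = 1/9.
Σ over the event: 4·1/9 = 4/9.
E[R | R ≤ 5] = (4/9) / (1/9) = 4.

4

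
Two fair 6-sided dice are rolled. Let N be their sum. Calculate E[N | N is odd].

7

P(N is odd) = 1/2.
Σ over the event: 3·1/18 + 5·1/9 + 7·1/6 + 9·1/9 + 11·1/18 = 7/2.
E[N | N is odd] = (7/2) / (1/2) = 7.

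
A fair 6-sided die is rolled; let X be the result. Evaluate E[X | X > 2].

9/2

Given X > 2, X is equally likely to be any of {3, 4, 5, 6}.
E[X | X > 2] = (3 + 4 + 5 + 6) / 4 = 9/2.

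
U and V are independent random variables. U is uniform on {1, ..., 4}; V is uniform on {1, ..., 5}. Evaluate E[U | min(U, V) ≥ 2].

3

P(min(U, V) ≥ 2) = 3/5.
Summing U·P(x,y) over outcomes with min(U, V) ≥ 2 gives 9/5.
E[U | min(U, V) ≥ 2] = (9/5) / (3/5) = 3.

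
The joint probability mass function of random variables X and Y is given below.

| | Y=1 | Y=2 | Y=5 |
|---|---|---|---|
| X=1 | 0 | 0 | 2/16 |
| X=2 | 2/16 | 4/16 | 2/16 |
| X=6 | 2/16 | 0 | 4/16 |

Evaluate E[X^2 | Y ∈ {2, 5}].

P(Y ∈ {2, 5}) = 3/4.
Σ X^2·P over the event = 1·(2/16) + 4·(4/16) + 4·(2/16) + 36·(4/16) = 85/8.
E[X^2 | Y ∈ {2, 5}] = (85/8) / (3/4) = 85/6.

85/6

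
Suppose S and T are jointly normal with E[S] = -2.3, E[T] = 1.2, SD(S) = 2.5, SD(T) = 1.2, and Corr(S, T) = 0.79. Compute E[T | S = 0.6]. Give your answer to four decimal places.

E[T | S=x] = μ_T + ρ(σ_T/σ_S)(x − μ_S) for jointly normal variables.
E[T | S=0.6] = 1.2 + (0.79)·(1.2/2.5)·(0.6 − (-2.3)) = 1.2 + (0.3792)·(2.9) = 2.2997.

2.2997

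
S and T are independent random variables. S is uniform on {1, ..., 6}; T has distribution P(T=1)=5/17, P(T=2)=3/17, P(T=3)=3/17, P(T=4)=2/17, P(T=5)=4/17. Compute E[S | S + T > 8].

100/19

P(S + T > 8) = 19/102.
Summing S·P(x,y) over outcomes with S + T > 8 gives 50/51.
E[S | S + T > 8] = (50/51) / (19/102) = 100/19.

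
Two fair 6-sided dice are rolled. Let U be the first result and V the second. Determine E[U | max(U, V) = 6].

P(max(U, V) = 6) = 11/36.
Summing U·P(x,y) over outcomes with max(U, V) = 6 gives 17/12.
E[U | max(U, V) = 6] = (17/12) / (11/36) = 51/11.

51/11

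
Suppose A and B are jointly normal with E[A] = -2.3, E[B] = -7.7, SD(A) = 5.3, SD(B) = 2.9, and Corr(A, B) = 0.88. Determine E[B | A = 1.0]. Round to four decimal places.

-6.1110

For a bivariate normal, E[B | A=x] = μ_B + ρ·(σ_B/σ_A)·(x − μ_A).
E[B | A=1.0] = -7.7 + (0.88)·(2.9/5.3)·(1.0 − (-2.3)) = -7.7 + (0.48151)·(3.3) = -6.1110.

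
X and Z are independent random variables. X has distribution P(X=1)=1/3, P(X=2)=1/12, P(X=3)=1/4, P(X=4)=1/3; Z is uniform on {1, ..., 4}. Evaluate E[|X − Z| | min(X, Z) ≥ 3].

1/2

P(min(X, Z) ≥ 3) = 7/24.
Summing |X−Z|·P(x,y) over outcomes with min(X, Z) ≥ 3 gives 7/48.
E[|X − Z| | min(X, Z) ≥ 3] = (7/48) / (7/24) = 1/2.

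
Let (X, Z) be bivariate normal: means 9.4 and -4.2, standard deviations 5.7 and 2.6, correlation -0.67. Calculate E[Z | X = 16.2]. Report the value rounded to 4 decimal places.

-6.2782

For a bivariate normal, E[Z | X=x] = μ_Z + ρ·(σ_Z/σ_X)·(x − μ_X).
E[Z | X=16.2] = -4.2 + (-0.67)·(2.6/5.7)·(16.2 − (9.4)) = -4.2 + (-0.305614)·(6.8) = -6.2782.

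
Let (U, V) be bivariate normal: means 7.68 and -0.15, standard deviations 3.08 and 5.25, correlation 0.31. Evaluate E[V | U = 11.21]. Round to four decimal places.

1.7153

For a bivariate normal, E[V | U=x] = μ_V + ρ·(σ_V/σ_U)·(x − μ_U).
E[V | U=11.21] = -0.15 + (0.31)·(5.25/3.08)·(11.21 − (7.68)) = -0.15 + (0.52841)·(3.53) = 1.7153.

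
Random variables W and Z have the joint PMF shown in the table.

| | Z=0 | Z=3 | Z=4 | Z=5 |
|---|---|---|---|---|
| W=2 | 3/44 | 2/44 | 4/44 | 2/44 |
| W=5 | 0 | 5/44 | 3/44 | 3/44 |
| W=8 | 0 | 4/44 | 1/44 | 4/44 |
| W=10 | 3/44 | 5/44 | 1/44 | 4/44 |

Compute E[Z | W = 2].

32/11

P(W = 2) = 1/4.
Σ Z·P over the event = 0·(3/44) + 3·(2/44) + 4·(4/44) + 5·(2/44) = 8/11.
E[Z | W = 2] = (8/11) / (1/4) = 32/11.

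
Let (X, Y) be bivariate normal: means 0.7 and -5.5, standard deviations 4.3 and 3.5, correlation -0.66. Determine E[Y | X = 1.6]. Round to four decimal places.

For a bivariate normal, E[Y | X=x] = μ_Y + ρ·(σ_Y/σ_X)·(x − μ_X).
E[Y | X=1.6] = -5.5 + (-0.66)·(3.5/4.3)·(1.6 − (0.7)) = -5.5 + (-0.53721)·(0.9) = -5.9835.

-5.9835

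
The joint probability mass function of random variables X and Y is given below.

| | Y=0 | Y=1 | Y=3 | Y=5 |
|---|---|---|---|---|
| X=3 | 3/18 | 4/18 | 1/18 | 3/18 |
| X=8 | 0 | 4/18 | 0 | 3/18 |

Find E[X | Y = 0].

3

P(Y = 0) = 1/6.
Σ X·P over the event = 3·(3/18) = 1/2.
E[X | Y = 0] = (1/2) / (1/6) = 3.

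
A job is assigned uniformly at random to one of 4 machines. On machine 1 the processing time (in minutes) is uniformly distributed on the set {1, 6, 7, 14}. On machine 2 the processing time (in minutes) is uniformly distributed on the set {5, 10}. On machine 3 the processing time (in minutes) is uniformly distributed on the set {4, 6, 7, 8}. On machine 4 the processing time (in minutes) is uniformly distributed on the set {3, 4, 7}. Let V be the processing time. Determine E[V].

E[V | machine 1] = (1+6+7+14)/4 = 7.
E[V | machine 2] = (5+10)/2 = 15/2.
E[V | machine 3] = (4+6+7+8)/4 = 25/4.
E[V | machine 4] = (3+4+7)/3 = 14/3.
E[V] = (1/4)·(7) + (1/4)·(15/2) + (1/4)·(25/4) + (1/4)·(14/3) = 305/48.

305/48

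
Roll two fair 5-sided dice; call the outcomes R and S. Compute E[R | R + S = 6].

3

Outcomes with R + S = 6: (1,5), (2,4), (3,3), (4,2), (5,1), each with probability 1/25.
E[R | R + S = 6] = (1 + 2 + 3 + 4 + 5) / 5 = 3.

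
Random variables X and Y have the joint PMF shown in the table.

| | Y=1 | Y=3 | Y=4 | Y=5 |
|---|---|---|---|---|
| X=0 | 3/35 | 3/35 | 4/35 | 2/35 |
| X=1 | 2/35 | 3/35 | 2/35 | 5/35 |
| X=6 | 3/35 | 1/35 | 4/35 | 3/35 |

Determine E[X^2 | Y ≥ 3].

298/27

P(Y ≥ 3) = 27/35.
Summing X^2·P(X=x,Y=y) over the conditioning event gives 298/35.
E[X^2 | Y ≥ 3] = (298/35) / (27/35) = 298/27.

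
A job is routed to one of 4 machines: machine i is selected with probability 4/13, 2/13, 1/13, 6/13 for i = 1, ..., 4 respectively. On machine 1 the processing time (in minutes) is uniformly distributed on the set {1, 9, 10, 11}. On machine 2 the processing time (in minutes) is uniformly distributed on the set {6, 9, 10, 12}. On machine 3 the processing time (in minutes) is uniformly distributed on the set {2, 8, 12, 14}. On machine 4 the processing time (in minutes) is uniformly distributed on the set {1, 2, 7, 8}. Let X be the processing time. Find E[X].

E[X | machine 1] = (1+9+10+11)/4 = 31/4.
E[X | machine 2] = (6+9+10+12)/4 = 37/4.
E[X | machine 3] = (2+8+12+14)/4 = 9.
E[X | machine 4] = (1+2+7+8)/4 = 9/2.
By the law of total expectation,
E[X] = (4/13)·(31/4) + (2/13)·(37/4) + (1/13)·(9) + (6/13)·(9/2) = 171/26.

171/26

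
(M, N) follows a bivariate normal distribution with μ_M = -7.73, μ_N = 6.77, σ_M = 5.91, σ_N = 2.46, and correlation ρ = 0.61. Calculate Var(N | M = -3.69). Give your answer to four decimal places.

For a bivariate normal, Var(N | M=x) = σ_N²(1 − ρ²).
Var(N | M=-3.69) = (2.46)²·(1 − (0.61)²) = 6.0516·0.6279 = 3.7998.

3.7998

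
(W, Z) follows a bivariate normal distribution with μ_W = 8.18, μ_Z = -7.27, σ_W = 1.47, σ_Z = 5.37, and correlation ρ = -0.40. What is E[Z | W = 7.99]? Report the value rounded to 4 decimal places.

For a bivariate normal, E[Z | W=x] = μ_Z + ρ·(σ_Z/σ_W)·(x − μ_W).
E[Z | W=7.99] = -7.27 + (-0.40)·(5.37/1.47)·(7.99 − (8.18)) = -7.27 + (-1.4612)·(-0.19) = -6.9924.

-6.9924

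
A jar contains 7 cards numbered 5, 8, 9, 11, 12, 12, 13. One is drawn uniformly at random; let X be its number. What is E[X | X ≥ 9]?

57/5

P(X ≥ 9) = 5/7.
Σ over the event: 9·1/7 + 11·1/7 + 12·2/7 + 13·1/7 = 57/7.
E[X | X ≥ 9] = (57/7) / (5/7) = 57/5.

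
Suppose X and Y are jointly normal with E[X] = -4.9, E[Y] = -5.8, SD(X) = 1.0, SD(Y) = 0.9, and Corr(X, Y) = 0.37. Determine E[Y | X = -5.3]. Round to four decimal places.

-5.9332

For a bivariate normal, E[Y | X=x] = μ_Y + ρ·(σ_Y/σ_X)·(x − μ_X).
E[Y | X=-5.3] = -5.8 + (0.37)·(0.9/1.0)·(-5.3 − (-4.9)) = -5.8 + (0.333)·(-0.4) = -5.9332.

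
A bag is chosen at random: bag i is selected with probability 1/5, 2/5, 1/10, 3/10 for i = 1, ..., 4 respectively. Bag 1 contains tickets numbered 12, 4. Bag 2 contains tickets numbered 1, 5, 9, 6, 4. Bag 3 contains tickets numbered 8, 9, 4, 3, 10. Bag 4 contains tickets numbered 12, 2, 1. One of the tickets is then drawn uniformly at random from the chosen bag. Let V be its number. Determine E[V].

289/50

E[V | bag 1] = (12+4)/2 = 8.
E[V | bag 2] = (1+5+9+6+4)/5 = 5.
E[V | bag 3] = (8+9+4+3+10)/5 = 34/5.
E[V | bag 4] = (12+2+1)/3 = 5.
By the law of total expectation,
E[V] = (1/5)·(8) + (2/5)·(5) + (1/10)·(34/5) + (3/10)·(5) = 289/50.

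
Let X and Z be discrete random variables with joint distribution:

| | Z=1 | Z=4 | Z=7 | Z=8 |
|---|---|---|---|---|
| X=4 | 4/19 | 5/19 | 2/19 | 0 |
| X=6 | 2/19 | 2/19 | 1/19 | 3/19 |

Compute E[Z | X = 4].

P(X = 4) = 11/19.
Σ Z·P over the event = 1·(4/19) + 4·(5/19) + 7·(2/19) = 2.
E[Z | X = 4] = (2) / (11/19) = 38/11.

38/11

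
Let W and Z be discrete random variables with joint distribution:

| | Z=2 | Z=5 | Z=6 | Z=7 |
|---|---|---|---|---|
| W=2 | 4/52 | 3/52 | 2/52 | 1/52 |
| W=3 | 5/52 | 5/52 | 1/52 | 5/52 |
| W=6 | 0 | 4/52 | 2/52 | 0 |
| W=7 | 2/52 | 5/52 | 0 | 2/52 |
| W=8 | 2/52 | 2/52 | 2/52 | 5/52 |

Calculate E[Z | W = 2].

21/5

P(W = 2) = 5/26.
Σ Z·P over the event = 2·(4/52) + 5·(3/52) + 6·(2/52) + 7·(1/52) = 21/26.
E[Z | W = 2] = (21/26) / (5/26) = 21/5.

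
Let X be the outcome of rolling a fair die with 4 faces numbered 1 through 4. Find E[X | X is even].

3

Given X is even, X is equally likely to be any of {2, 4}.
E[X | X is even] = (2 + 4) / 2 = 3.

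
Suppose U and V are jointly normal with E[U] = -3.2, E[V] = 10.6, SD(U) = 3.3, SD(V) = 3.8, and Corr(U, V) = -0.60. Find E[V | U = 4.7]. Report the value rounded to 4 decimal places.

5.1418

The regression of V on U has slope ρ·σ_V/σ_U and passes through (μ_U, μ_V).
E[V | U=4.7] = 10.6 + (-0.60)·(3.8/3.3)·(4.7 − (-3.2)) = 10.6 + (-0.69091)·(7.9) = 5.1418.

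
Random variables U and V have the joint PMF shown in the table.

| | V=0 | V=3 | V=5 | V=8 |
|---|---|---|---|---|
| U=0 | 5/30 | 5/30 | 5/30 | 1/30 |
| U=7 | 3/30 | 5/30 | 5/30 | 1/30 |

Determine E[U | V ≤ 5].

13/4

P(V ≤ 5) = 14/15.
Σ U·P over the event = 0·(5/30) + 0·(5/30) + 0·(5/30) + 7·(3/30) + 7·(5/30) + 7·(5/30) = 91/30.
E[U | V ≤ 5] = (91/30) / (14/15) = 13/4.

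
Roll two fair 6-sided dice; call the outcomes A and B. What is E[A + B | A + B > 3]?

244/33

P(A + B > 3) = 11/12.
Summing (A+B)·P(x,y) over outcomes with A + B > 3 gives 61/9.
E[A + B | A + B > 3] = (61/9) / (11/12) = 244/33.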